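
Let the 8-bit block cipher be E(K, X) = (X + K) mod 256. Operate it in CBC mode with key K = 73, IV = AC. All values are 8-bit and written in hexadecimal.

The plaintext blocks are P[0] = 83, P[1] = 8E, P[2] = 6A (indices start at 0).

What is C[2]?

CBC encryption: C_i = E(K, P_i ⊕ C_{i−1}), with C_{−1} = IV.
C[0]: P[0] ⊕ AC = 2F; E(K, 2F) = A2.
C[1]: P[1] ⊕ A2 = 2C; E(K, 2C) = 9F.
C[2]: P[2] ⊕ 9F = F5; E(K, F5) = 68.

C[2] = 68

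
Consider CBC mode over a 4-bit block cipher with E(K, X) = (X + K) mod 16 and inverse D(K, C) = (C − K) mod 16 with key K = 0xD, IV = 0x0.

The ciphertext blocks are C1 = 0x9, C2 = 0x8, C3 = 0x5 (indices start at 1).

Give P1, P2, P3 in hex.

CBC decryption: P_i = D(K, C_i) ⊕ C_{i−1}, with C_{0} = IV.
P1: D(K, 0x9) = 0xC; 0xC ⊕ 0x0 = 0xC.
P2: D(K, 0x8) = 0xB; 0xB ⊕ 0x9 = 0x2.
P3: D(K, 0x5) = 0x8; 0x8 ⊕ 0x8 = 0x0.

P1 = 0xC, P2 = 0x2, P3 = 0x0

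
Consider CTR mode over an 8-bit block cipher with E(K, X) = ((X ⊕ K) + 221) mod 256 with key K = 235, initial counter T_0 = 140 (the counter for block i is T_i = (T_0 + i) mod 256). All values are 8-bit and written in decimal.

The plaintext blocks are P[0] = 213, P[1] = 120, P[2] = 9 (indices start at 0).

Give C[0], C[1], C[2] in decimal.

CTR encryption: S_i = E(K, T_i) where T_i is the counter for block i; C_i = P_i ⊕ S_i.
C[0]: T = 140, S = E(K, T) = 68; 213 ⊕ 68 = 145.
C[1]: T = 141, S = E(K, T) = 67; 120 ⊕ 67 = 59.
C[2]: T = 142, S = E(K, T) = 66; 9 ⊕ 66 = 75.

C[0] = 145, C[1] = 59, C[2] = 75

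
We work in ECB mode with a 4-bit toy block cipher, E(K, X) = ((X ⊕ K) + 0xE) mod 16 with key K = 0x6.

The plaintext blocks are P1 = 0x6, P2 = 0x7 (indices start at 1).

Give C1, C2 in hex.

C1 = 0xE, C2 = 0xF

ECB encryption: C_i = E(K, P_i).
C1: E(K, 0x6) = 0xE.
C2: E(K, 0x7) = 0xF.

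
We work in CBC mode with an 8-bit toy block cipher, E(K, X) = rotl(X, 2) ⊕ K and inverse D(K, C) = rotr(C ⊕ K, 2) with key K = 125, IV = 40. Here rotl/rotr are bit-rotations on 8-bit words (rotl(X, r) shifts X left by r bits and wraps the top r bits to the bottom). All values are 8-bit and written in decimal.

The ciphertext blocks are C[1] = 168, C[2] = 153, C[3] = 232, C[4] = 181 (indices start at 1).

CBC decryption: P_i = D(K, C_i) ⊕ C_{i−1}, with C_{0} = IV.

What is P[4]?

P[4]: D(K, 181) = 50; 50 ⊕ 232 = 218.

P[4] = 218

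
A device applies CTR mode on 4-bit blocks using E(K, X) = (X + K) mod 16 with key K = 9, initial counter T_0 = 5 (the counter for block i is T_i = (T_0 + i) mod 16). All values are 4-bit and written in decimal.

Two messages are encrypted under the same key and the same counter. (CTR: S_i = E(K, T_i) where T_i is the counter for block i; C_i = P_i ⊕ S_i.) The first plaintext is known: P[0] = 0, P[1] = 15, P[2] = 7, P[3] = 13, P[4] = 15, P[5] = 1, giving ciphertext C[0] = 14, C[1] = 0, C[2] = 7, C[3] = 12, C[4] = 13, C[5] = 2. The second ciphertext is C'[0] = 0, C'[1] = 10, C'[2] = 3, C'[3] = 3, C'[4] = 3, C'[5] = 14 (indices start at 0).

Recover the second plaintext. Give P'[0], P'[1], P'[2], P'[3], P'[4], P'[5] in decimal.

P'[0] = 14, P'[1] = 5, P'[2] = 3, P'[3] = 2, P'[4] = 1, P'[5] = 13

In CTR with a reused counter, both messages share the same keystream S_i, so C_i ⊕ C'_i = P_i ⊕ P'_i and thus P'_i = P_i ⊕ C_i ⊕ C'_i.
P'[0]: 0 ⊕ 14 ⊕ 0 = 14.
P'[1]: 15 ⊕ 0 ⊕ 10 = 5.
P'[2]: 7 ⊕ 7 ⊕ 3 = 3.
P'[3]: 13 ⊕ 12 ⊕ 3 = 2.
P'[4]: 15 ⊕ 13 ⊕ 3 = 1.
P'[5]: 1 ⊕ 2 ⊕ 14 = 13.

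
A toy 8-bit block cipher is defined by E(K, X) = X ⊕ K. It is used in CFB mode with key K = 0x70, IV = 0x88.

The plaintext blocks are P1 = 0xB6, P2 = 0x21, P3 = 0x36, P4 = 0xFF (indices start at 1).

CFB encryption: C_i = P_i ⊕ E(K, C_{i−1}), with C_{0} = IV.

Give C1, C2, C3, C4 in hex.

C1 = 0x4E, C2 = 0x1F, C3 = 0x59, C4 = 0xD6

C1: E(K, 0x88) = 0xF8; 0xB6 ⊕ 0xF8 = 0x4E.
C2: E(K, 0x4E) = 0x3E; 0x21 ⊕ 0x3E = 0x1F.
C3: E(K, 0x1F) = 0x6F; 0x36 ⊕ 0x6F = 0x59.
C4: E(K, 0x59) = 0x29; 0xFF ⊕ 0x29 = 0xD6.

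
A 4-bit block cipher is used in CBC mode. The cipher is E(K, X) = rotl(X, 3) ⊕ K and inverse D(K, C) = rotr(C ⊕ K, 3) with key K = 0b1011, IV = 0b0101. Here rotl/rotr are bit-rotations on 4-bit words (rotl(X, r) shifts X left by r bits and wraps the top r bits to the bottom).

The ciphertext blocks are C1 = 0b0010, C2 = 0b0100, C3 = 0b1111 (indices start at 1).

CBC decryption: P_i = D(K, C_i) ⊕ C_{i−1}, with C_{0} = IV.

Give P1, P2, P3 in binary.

P1: D(K, 0b0010) = 0b0011; 0b0011 ⊕ 0b0101 = 0b0110.
P2: D(K, 0b0100) = 0b1111; 0b1111 ⊕ 0b0010 = 0b1101.
P3: D(K, 0b1111) = 0b1000; 0b1000 ⊕ 0b0100 = 0b1100.

P1 = 0b0110, P2 = 0b1101, P3 = 0b1100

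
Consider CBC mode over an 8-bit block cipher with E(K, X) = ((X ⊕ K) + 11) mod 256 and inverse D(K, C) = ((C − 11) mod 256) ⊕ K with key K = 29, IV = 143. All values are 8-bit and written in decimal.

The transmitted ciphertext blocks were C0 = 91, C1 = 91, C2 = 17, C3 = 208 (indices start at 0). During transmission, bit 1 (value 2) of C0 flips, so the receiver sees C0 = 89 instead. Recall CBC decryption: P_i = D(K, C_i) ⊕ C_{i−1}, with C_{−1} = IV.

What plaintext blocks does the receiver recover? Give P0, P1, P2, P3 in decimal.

P0 = 220, P1 = 20, P2 = 64, P3 = 201

Only C0 changed, to 89. In CBC, a change in C_i garbles P_i and flips the same bit in P_{i+1}. Decrypting the received ciphertext:
P0: D(K, 89) = 83; 83 ⊕ 143 = 220.
P1: D(K, 91) = 77; 77 ⊕ 89 = 20.
P2: D(K, 17) = 27; 27 ⊕ 91 = 64.
P3: D(K, 208) = 216; 216 ⊕ 17 = 201.
Blocks that differ from the original plaintext: P0, P1.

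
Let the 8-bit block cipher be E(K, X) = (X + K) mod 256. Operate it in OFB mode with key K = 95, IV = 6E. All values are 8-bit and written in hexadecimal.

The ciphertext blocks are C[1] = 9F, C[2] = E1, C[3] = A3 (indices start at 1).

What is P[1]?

P[1] = 9C

OFB decryption: S_i = E(K, S_{i−1}) with S_{0} = IV; P_i = C_i ⊕ S_i.
P[1]: S = E(K, 6E) = 03; 9F ⊕ 03 = 9C.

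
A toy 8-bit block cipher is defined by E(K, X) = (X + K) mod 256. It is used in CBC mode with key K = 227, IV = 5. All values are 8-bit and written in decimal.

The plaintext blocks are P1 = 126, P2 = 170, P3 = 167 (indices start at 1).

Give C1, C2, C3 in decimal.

CBC encryption: C_i = E(K, P_i ⊕ C_{i−1}), with C_{0} = IV.
C1: P1 ⊕ 5 = 123; E(K, 123) = 94.
C2: P2 ⊕ 94 = 244; E(K, 244) = 215.
C3: P3 ⊕ 215 = 112; E(K, 112) = 83.

C1 = 94, C2 = 215, C3 = 83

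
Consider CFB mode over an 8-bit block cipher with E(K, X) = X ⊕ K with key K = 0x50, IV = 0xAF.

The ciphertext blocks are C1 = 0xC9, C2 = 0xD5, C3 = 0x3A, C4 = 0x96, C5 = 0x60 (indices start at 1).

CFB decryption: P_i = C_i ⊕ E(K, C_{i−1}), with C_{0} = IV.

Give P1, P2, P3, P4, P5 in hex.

P1: E(K, 0xAF) = 0xFF; 0xC9 ⊕ 0xFF = 0x36.
P2: E(K, 0xC9) = 0x99; 0xD5 ⊕ 0x99 = 0x4C.
P3: E(K, 0xD5) = 0x85; 0x3A ⊕ 0x85 = 0xBF.
P4: E(K, 0x3A) = 0x6A; 0x96 ⊕ 0x6A = 0xFC.
P5: E(K, 0x96) = 0xC6; 0x60 ⊕ 0xC6 = 0xA6.

P1 = 0x36, P2 = 0x4C, P3 = 0xBF, P4 = 0xFC, P5 = 0xA6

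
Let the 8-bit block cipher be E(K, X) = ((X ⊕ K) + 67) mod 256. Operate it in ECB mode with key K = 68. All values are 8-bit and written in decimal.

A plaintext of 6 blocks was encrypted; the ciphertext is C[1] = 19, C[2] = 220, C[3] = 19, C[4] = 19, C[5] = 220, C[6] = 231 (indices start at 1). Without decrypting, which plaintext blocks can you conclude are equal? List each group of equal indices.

ECB encrypts each block independently with the same key, so equal ciphertext blocks imply equal plaintext blocks.
C[1] = C[3] = C[4] = 19, so P[1] = P[3] = P[4].
C[2] = C[5] = 220, so P[2] = P[5].

P[1] = P[3] = P[4]; P[2] = P[5]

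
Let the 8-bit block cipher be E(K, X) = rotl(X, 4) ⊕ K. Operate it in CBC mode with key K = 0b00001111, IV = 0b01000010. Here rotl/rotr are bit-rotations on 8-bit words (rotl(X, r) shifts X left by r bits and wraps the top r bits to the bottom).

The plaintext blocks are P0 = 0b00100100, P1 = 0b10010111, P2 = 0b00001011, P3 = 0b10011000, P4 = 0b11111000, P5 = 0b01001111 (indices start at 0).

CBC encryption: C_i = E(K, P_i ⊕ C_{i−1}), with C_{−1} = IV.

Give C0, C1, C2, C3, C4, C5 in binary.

C0 = 0b01101001, C1 = 0b11100000, C2 = 0b10110001, C3 = 0b10011101, C4 = 0b01011001, C5 = 0b01101110

C0: P0 ⊕ 0b01000010 = 0b01100110; E(K, 0b01100110) = 0b01101001.
C1: P1 ⊕ 0b01101001 = 0b11111110; E(K, 0b11111110) = 0b11100000.
C2: P2 ⊕ 0b11100000 = 0b11101011; E(K, 0b11101011) = 0b10110001.
C3: P3 ⊕ 0b10110001 = 0b00101001; E(K, 0b00101001) = 0b10011101.
C4: P4 ⊕ 0b10011101 = 0b01100101; E(K, 0b01100101) = 0b01011001.
C5: P5 ⊕ 0b01011001 = 0b00010110; E(K, 0b00010110) = 0b01101110.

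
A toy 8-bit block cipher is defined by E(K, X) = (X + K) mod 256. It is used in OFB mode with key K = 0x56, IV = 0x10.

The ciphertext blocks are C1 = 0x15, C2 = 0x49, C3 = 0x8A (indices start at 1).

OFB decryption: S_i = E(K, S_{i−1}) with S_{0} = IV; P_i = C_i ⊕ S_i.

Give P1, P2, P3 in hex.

P1: S = E(K, 0x10) = 0x66; 0x15 ⊕ 0x66 = 0x73.
P2: S = E(K, 0x66) = 0xBC; 0x49 ⊕ 0xBC = 0xF5.
P3: S = E(K, 0xBC) = 0x12; 0x8A ⊕ 0x12 = 0x98.

P1 = 0x73, P2 = 0xF5, P3 = 0x98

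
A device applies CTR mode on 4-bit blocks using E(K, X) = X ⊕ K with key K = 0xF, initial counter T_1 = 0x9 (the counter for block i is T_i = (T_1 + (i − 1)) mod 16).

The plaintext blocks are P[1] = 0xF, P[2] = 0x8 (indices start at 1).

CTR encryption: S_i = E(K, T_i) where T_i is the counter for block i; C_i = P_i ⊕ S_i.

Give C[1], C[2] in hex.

C[1]: T = 0x9, S = E(K, T) = 0x6; 0xF ⊕ 0x6 = 0x9.
C[2]: T = 0xA, S = E(K, T) = 0x5; 0x8 ⊕ 0x5 = 0xD.

C[1] = 0x9, C[2] = 0xD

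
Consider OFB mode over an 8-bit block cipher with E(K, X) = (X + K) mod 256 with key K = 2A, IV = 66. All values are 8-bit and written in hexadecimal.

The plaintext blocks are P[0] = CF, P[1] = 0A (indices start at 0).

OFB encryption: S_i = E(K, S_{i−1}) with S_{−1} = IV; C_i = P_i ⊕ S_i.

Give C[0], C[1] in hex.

C[0]: S = E(K, 66) = 90; CF ⊕ 90 = 5F.
C[1]: S = E(K, 90) = BA; 0A ⊕ BA = B0.

C[0] = 5F, C[1] = B0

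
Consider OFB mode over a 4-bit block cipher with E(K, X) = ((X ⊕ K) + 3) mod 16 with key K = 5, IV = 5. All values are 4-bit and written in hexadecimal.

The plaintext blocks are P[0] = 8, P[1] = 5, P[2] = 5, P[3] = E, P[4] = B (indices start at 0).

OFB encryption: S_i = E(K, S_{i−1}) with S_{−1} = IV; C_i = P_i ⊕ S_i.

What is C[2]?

C[2] = A

C[0]: S = E(K, 5) = 3; 8 ⊕ 3 = B.
C[1]: S = E(K, 3) = 9; 5 ⊕ 9 = C.
C[2]: S = E(K, 9) = F; 5 ⊕ F = A.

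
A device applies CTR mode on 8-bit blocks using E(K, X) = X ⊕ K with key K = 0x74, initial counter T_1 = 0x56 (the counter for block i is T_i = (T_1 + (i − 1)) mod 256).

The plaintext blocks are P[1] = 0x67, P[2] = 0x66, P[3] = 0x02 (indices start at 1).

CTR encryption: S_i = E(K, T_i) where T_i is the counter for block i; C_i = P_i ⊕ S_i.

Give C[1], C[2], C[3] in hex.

C[1]: T = 0x56, S = E(K, T) = 0x22; 0x67 ⊕ 0x22 = 0x45.
C[2]: T = 0x57, S = E(K, T) = 0x23; 0x66 ⊕ 0x23 = 0x45.
C[3]: T = 0x58, S = E(K, T) = 0x2C; 0x02 ⊕ 0x2C = 0x2E.

C[1] = 0x45, C[2] = 0x45, C[3] = 0x2E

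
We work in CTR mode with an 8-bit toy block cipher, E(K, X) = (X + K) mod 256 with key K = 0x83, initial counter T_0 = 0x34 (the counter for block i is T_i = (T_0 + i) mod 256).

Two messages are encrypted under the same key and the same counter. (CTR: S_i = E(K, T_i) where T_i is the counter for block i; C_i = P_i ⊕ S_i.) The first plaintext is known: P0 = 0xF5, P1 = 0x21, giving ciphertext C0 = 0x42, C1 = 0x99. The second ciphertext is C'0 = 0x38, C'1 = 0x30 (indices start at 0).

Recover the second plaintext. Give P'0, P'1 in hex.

P'0 = 0x8F, P'1 = 0x88

In CTR with a reused counter, both messages share the same keystream S_i, so C_i ⊕ C'_i = P_i ⊕ P'_i and thus P'_i = P_i ⊕ C_i ⊕ C'_i.
P'0: 0xF5 ⊕ 0x42 ⊕ 0x38 = 0x8F.
P'1: 0x21 ⊕ 0x99 ⊕ 0x30 = 0x88.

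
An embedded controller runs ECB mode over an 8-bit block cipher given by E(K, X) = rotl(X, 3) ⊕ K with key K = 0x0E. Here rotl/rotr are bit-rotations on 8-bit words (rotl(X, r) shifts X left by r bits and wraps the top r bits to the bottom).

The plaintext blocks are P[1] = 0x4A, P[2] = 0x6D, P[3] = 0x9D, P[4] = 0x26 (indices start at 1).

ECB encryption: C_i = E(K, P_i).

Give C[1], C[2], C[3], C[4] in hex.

C[1]: E(K, 0x4A) = 0x5C.
C[2]: E(K, 0x6D) = 0x65.
C[3]: E(K, 0x9D) = 0xE2.
C[4]: E(K, 0x26) = 0x3F.

C[1] = 0x5C, C[2] = 0x65, C[3] = 0xE2, C[4] = 0x3F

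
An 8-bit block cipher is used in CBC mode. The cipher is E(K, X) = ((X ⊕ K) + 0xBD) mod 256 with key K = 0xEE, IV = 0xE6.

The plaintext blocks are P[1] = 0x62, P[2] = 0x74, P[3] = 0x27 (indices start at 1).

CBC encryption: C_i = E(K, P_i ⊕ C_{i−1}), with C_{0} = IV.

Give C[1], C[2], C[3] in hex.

C[1] = 0x27, C[2] = 0x7A, C[3] = 0x70

C[1]: P[1] ⊕ 0xE6 = 0x84; E(K, 0x84) = 0x27.
C[2]: P[2] ⊕ 0x27 = 0x53; E(K, 0x53) = 0x7A.
C[3]: P[3] ⊕ 0x7A = 0x5D; E(K, 0x5D) = 0x70.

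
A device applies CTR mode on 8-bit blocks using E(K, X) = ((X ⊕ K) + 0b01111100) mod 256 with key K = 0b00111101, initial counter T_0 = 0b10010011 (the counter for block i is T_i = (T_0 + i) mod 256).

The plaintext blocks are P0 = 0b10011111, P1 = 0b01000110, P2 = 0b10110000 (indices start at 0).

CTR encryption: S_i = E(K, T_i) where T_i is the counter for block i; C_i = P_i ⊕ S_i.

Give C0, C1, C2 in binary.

C0 = 0b10110101, C1 = 0b01100011, C2 = 0b10010100

C0: T = 0b10010011, S = E(K, T) = 0b00101010; 0b10011111 ⊕ 0b00101010 = 0b10110101.
C1: T = 0b10010100, S = E(K, T) = 0b00100101; 0b01000110 ⊕ 0b00100101 = 0b01100011.
C2: T = 0b10010101, S = E(K, T) = 0b00100100; 0b10110000 ⊕ 0b00100100 = 0b10010100.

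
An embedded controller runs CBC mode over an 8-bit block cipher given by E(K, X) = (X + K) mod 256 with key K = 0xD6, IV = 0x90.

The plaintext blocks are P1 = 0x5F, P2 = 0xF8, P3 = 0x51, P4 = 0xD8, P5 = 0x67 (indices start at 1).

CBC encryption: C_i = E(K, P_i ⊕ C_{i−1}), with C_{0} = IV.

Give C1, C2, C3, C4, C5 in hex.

C1 = 0xA5, C2 = 0x33, C3 = 0x38, C4 = 0xB6, C5 = 0xA7

C1: P1 ⊕ 0x90 = 0xCF; E(K, 0xCF) = 0xA5.
C2: P2 ⊕ 0xA5 = 0x5D; E(K, 0x5D) = 0x33.
C3: P3 ⊕ 0x33 = 0x62; E(K, 0x62) = 0x38.
C4: P4 ⊕ 0x38 = 0xE0; E(K, 0xE0) = 0xB6.
C5: P5 ⊕ 0xB6 = 0xD1; E(K, 0xD1) = 0xA7.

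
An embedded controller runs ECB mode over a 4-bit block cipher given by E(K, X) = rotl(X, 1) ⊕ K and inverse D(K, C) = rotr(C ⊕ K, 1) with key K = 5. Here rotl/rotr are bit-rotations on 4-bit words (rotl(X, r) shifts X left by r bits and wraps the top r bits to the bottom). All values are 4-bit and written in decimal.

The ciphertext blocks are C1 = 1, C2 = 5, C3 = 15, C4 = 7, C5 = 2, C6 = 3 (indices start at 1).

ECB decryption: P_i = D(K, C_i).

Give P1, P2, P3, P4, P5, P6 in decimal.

P1: D(K, 1) = 2.
P2: D(K, 5) = 0.
P3: D(K, 15) = 5.
P4: D(K, 7) = 1.
P5: D(K, 2) = 11.
P6: D(K, 3) = 3.

P1 = 2, P2 = 0, P3 = 5, P4 = 1, P5 = 11, P6 = 3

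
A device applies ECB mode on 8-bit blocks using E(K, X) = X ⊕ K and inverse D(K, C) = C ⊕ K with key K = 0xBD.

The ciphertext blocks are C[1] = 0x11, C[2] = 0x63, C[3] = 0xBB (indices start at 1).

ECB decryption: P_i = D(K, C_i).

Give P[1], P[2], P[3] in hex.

P[1]: D(K, 0x11) = 0xAC.
P[2]: D(K, 0x63) = 0xDE.
P[3]: D(K, 0xBB) = 0x06.

P[1] = 0xAC, P[2] = 0xDE, P[3] = 0x06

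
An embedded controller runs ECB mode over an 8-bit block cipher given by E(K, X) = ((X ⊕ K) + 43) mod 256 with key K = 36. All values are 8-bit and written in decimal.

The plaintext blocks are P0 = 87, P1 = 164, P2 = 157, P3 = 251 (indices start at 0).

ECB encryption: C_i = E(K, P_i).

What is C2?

C2 = 228

C2: E(K, 157) = 228.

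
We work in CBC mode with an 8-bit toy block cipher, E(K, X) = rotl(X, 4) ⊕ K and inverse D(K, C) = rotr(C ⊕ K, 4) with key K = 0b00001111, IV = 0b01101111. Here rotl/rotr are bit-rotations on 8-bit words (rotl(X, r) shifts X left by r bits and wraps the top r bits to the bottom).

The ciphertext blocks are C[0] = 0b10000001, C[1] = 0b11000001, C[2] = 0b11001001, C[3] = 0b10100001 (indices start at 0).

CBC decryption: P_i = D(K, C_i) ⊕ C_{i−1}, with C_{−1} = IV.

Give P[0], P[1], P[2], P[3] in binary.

P[0]: D(K, 0b10000001) = 0b11101000; 0b11101000 ⊕ 0b01101111 = 0b10000111.
P[1]: D(K, 0b11000001) = 0b11101100; 0b11101100 ⊕ 0b10000001 = 0b01101101.
P[2]: D(K, 0b11001001) = 0b01101100; 0b01101100 ⊕ 0b11000001 = 0b10101101.
P[3]: D(K, 0b10100001) = 0b11101010; 0b11101010 ⊕ 0b11001001 = 0b00100011.

P[0] = 0b10000111, P[1] = 0b01101101, P[2] = 0b10101101, P[3] = 0b00100011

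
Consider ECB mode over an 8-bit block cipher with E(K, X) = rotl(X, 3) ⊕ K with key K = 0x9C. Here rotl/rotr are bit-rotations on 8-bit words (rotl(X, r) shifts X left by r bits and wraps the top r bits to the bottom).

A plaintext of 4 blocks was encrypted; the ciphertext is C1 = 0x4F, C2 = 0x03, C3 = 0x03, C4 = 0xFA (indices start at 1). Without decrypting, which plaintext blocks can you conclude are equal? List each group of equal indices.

ECB encrypts each block independently with the same key, so equal ciphertext blocks imply equal plaintext blocks.
C2 = C3 = 0x03, so P2 = P3.

P2 = P3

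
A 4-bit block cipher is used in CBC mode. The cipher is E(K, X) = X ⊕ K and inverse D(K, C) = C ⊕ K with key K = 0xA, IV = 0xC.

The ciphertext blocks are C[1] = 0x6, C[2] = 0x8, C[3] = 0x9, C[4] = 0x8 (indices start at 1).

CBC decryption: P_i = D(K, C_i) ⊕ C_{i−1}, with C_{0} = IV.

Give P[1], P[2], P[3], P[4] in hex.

P[1]: D(K, 0x6) = 0xC; 0xC ⊕ 0xC = 0x0.
P[2]: D(K, 0x8) = 0x2; 0x2 ⊕ 0x6 = 0x4.
P[3]: D(K, 0x9) = 0x3; 0x3 ⊕ 0x8 = 0xB.
P[4]: D(K, 0x8) = 0x2; 0x2 ⊕ 0x9 = 0xB.

P[1] = 0x0, P[2] = 0x4, P[3] = 0xB, P[4] = 0xB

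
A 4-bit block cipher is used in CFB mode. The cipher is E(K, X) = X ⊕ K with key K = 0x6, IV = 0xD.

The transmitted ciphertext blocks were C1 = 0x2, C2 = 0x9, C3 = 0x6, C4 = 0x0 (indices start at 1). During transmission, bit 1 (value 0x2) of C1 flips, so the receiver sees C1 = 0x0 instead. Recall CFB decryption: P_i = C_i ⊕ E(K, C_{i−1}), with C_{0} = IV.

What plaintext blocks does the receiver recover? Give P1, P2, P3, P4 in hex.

P1 = 0xB, P2 = 0xF, P3 = 0x9, P4 = 0x0

Only C1 changed, to 0x0. In CFB, a change in C_i flips the same bit in P_i and garbles P_{i+1}. Decrypting the received ciphertext:
P1: E(K, 0xD) = 0xB; 0x0 ⊕ 0xB = 0xB.
P2: E(K, 0x0) = 0x6; 0x9 ⊕ 0x6 = 0xF.
P3: E(K, 0x9) = 0xF; 0x6 ⊕ 0xF = 0x9.
P4: E(K, 0x6) = 0x0; 0x0 ⊕ 0x0 = 0x0.
Blocks that differ from the original plaintext: P1, P2.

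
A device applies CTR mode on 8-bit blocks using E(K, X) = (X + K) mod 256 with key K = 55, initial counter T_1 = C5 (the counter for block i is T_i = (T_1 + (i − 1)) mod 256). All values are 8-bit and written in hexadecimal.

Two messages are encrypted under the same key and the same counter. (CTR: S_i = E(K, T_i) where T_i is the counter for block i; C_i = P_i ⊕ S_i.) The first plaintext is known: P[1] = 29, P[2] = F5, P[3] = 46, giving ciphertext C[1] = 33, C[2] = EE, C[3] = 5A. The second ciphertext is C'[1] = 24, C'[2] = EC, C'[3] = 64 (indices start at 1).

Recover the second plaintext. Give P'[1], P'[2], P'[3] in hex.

In CTR with a reused counter, both messages share the same keystream S_i, so C_i ⊕ C'_i = P_i ⊕ P'_i and thus P'_i = P_i ⊕ C_i ⊕ C'_i.
P'[1]: 29 ⊕ 33 ⊕ 24 = 3E.
P'[2]: F5 ⊕ EE ⊕ EC = F7.
P'[3]: 46 ⊕ 5A ⊕ 64 = 78.

P'[1] = 3E, P'[2] = F7, P'[3] = 78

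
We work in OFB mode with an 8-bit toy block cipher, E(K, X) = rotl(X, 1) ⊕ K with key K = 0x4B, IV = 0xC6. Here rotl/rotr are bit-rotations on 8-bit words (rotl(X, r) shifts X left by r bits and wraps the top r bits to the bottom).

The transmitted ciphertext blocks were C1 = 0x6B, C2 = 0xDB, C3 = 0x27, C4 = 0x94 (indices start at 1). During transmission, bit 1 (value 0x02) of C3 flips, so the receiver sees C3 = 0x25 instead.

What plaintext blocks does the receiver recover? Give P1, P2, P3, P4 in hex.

P1 = 0xAD, P2 = 0x1D, P3 = 0xE3, P4 = 0x52

OFB decryption: S_i = E(K, S_{i−1}) with S_{0} = IV; P_i = C_i ⊕ S_i.
Only C3 changed, to 0x25. In OFB, a change in C_i flips the same bit in P_i only; the keystream is unaffected. Decrypting the received ciphertext:
P1: S = E(K, 0xC6) = 0xC6; 0x6B ⊕ 0xC6 = 0xAD.
P2: S = E(K, 0xC6) = 0xC6; 0xDB ⊕ 0xC6 = 0x1D.
P3: S = E(K, 0xC6) = 0xC6; 0x25 ⊕ 0xC6 = 0xE3.
P4: S = E(K, 0xC6) = 0xC6; 0x94 ⊕ 0xC6 = 0x52.
Blocks that differ from the original plaintext: P3.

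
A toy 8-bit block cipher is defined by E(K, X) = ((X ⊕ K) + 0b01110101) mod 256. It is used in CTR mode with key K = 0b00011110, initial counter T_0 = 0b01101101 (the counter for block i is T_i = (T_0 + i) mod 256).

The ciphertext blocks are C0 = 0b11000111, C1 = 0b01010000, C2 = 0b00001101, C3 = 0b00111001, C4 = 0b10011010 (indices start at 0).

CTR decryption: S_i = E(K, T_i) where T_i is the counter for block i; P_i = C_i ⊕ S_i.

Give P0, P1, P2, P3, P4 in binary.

P0: T = 0b01101101, S = E(K, T) = 0b11101000; 0b11000111 ⊕ 0b11101000 = 0b00101111.
P1: T = 0b01101110, S = E(K, T) = 0b11100101; 0b01010000 ⊕ 0b11100101 = 0b10110101.
P2: T = 0b01101111, S = E(K, T) = 0b11100110; 0b00001101 ⊕ 0b11100110 = 0b11101011.
P3: T = 0b01110000, S = E(K, T) = 0b11100011; 0b00111001 ⊕ 0b11100011 = 0b11011010.
P4: T = 0b01110001, S = E(K, T) = 0b11100100; 0b10011010 ⊕ 0b11100100 = 0b01111110.

P0 = 0b00101111, P1 = 0b10110101, P2 = 0b11101011, P3 = 0b11011010, P4 = 0b01111110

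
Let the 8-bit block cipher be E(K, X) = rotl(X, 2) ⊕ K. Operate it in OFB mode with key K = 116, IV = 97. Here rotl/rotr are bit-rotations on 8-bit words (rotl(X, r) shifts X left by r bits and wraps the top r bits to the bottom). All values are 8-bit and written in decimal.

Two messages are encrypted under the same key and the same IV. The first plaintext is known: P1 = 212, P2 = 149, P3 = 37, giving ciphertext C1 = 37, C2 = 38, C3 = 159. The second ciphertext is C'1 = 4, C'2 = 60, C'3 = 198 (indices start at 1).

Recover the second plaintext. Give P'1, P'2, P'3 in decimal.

In OFB with a reused IV, both messages share the same keystream S_i, so C_i ⊕ C'_i = P_i ⊕ P'_i and thus P'_i = P_i ⊕ C_i ⊕ C'_i.
P'1: 212 ⊕ 37 ⊕ 4 = 245.
P'2: 149 ⊕ 38 ⊕ 60 = 143.
P'3: 37 ⊕ 159 ⊕ 198 = 124.

P'1 = 245, P'2 = 143, P'3 = 124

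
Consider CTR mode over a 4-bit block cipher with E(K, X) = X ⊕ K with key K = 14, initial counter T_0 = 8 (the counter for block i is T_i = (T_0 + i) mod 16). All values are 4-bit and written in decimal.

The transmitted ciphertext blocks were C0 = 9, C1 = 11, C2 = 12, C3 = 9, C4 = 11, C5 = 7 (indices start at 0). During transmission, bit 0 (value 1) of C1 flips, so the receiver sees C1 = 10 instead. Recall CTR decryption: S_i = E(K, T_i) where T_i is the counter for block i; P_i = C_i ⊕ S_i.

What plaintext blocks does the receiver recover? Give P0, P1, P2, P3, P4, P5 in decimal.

Only C1 changed, to 10. In CTR, a change in C_i flips the same bit in P_i only; the keystream is unaffected. Decrypting the received ciphertext:
P0: T = 8, S = E(K, T) = 6; 9 ⊕ 6 = 15.
P1: T = 9, S = E(K, T) = 7; 10 ⊕ 7 = 13.
P2: T = 10, S = E(K, T) = 4; 12 ⊕ 4 = 8.
P3: T = 11, S = E(K, T) = 5; 9 ⊕ 5 = 12.
P4: T = 12, S = E(K, T) = 2; 11 ⊕ 2 = 9.
P5: T = 13, S = E(K, T) = 3; 7 ⊕ 3 = 4.
Blocks that differ from the original plaintext: P1.

P0 = 15, P1 = 13, P2 = 8, P3 = 12, P4 = 9, P5 = 4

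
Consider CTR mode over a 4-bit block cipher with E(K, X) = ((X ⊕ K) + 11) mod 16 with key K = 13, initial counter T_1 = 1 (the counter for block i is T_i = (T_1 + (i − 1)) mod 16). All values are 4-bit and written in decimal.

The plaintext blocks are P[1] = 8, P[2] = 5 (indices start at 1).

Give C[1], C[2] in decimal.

C[1] = 15, C[2] = 15

CTR encryption: S_i = E(K, T_i) where T_i is the counter for block i; C_i = P_i ⊕ S_i.
C[1]: T = 1, S = E(K, T) = 7; 8 ⊕ 7 = 15.
C[2]: T = 2, S = E(K, T) = 10; 5 ⊕ 10 = 15.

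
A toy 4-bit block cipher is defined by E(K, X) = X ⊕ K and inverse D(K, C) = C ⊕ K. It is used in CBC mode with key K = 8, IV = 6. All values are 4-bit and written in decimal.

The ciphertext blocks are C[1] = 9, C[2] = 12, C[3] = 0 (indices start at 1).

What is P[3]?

CBC decryption: P_i = D(K, C_i) ⊕ C_{i−1}, with C_{0} = IV.
P[3]: D(K, 0) = 8; 8 ⊕ 12 = 4.

P[3] = 4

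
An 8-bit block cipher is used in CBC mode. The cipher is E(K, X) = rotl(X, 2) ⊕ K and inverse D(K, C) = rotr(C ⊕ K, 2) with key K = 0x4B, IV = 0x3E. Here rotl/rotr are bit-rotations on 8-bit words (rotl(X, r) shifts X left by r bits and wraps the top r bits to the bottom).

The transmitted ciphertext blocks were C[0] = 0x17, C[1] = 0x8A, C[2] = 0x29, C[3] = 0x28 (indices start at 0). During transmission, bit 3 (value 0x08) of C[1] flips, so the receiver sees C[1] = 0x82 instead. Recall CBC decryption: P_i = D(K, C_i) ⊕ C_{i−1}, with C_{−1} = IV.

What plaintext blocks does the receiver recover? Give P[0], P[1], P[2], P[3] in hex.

Only C[1] changed, to 0x82. In CBC, a change in C_i garbles P_i and flips the same bit in P_{i+1}. Decrypting the received ciphertext:
P[0]: D(K, 0x17) = 0x17; 0x17 ⊕ 0x3E = 0x29.
P[1]: D(K, 0x82) = 0x72; 0x72 ⊕ 0x17 = 0x65.
P[2]: D(K, 0x29) = 0x98; 0x98 ⊕ 0x82 = 0x1A.
P[3]: D(K, 0x28) = 0xD8; 0xD8 ⊕ 0x29 = 0xF1.
Blocks that differ from the original plaintext: P[1], P[2].

P[0] = 0x29, P[1] = 0x65, P[2] = 0x1A, P[3] = 0xF1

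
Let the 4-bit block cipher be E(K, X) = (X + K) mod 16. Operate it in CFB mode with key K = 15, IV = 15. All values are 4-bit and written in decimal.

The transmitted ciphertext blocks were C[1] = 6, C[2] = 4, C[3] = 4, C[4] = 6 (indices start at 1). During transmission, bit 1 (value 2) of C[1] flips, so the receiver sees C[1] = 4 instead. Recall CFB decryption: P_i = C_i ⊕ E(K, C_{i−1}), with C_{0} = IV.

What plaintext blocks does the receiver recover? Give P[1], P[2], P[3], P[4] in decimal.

P[1] = 10, P[2] = 7, P[3] = 7, P[4] = 5

Only C[1] changed, to 4. In CFB, a change in C_i flips the same bit in P_i and garbles P_{i+1}. Decrypting the received ciphertext:
P[1]: E(K, 15) = 14; 4 ⊕ 14 = 10.
P[2]: E(K, 4) = 3; 4 ⊕ 3 = 7.
P[3]: E(K, 4) = 3; 4 ⊕ 3 = 7.
P[4]: E(K, 4) = 3; 6 ⊕ 3 = 5.
Blocks that differ from the original plaintext: P[1], P[2].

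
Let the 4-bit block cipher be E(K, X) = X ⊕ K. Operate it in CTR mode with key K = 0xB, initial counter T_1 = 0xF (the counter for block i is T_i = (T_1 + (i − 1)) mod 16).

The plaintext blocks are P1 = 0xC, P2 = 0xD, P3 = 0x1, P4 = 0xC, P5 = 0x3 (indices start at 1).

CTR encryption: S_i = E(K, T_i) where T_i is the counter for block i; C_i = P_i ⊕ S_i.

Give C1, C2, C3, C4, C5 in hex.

C1 = 0x8, C2 = 0x6, C3 = 0xB, C4 = 0x5, C5 = 0xB

C1: T = 0xF, S = E(K, T) = 0x4; 0xC ⊕ 0x4 = 0x8.
C2: T = 0x0, S = E(K, T) = 0xB; 0xD ⊕ 0xB = 0x6.
C3: T = 0x1, S = E(K, T) = 0xA; 0x1 ⊕ 0xA = 0xB.
C4: T = 0x2, S = E(K, T) = 0x9; 0xC ⊕ 0x9 = 0x5.
C5: T = 0x3, S = E(K, T) = 0x8; 0x3 ⊕ 0x8 = 0xB.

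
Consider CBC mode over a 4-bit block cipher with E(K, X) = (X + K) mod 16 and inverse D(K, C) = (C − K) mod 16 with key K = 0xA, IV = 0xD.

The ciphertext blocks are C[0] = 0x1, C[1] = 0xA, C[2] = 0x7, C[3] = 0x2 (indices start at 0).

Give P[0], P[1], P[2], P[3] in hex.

CBC decryption: P_i = D(K, C_i) ⊕ C_{i−1}, with C_{−1} = IV.
P[0]: D(K, 0x1) = 0x7; 0x7 ⊕ 0xD = 0xA.
P[1]: D(K, 0xA) = 0x0; 0x0 ⊕ 0x1 = 0x1.
P[2]: D(K, 0x7) = 0xD; 0xD ⊕ 0xA = 0x7.
P[3]: D(K, 0x2) = 0x8; 0x8 ⊕ 0x7 = 0xF.

P[0] = 0xA, P[1] = 0x1, P[2] = 0x7, P[3] = 0xF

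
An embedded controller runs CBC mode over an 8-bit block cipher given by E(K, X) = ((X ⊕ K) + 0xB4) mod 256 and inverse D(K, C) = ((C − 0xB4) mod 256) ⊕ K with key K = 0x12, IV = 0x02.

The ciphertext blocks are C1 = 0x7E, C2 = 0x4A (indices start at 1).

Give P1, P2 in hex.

P1 = 0xDA, P2 = 0xFA

CBC decryption: P_i = D(K, C_i) ⊕ C_{i−1}, with C_{0} = IV.
P1: D(K, 0x7E) = 0xD8; 0xD8 ⊕ 0x02 = 0xDA.
P2: D(K, 0x4A) = 0x84; 0x84 ⊕ 0x7E = 0xFA.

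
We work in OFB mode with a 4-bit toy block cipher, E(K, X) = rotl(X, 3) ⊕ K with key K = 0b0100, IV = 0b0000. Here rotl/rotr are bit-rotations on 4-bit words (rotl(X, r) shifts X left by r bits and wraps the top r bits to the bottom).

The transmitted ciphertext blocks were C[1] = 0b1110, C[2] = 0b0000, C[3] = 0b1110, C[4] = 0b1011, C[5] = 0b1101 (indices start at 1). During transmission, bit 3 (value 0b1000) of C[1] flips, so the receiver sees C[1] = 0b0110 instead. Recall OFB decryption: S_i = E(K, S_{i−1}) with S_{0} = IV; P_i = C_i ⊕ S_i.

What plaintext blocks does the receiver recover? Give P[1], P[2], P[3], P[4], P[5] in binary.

P[1] = 0b0010, P[2] = 0b0110, P[3] = 0b1001, P[4] = 0b0100, P[5] = 0b0110

Only C[1] changed, to 0b0110. In OFB, a change in C_i flips the same bit in P_i only; the keystream is unaffected. Decrypting the received ciphertext:
P[1]: S = E(K, 0b0000) = 0b0100; 0b0110 ⊕ 0b0100 = 0b0010.
P[2]: S = E(K, 0b0100) = 0b0110; 0b0000 ⊕ 0b0110 = 0b0110.
P[3]: S = E(K, 0b0110) = 0b0111; 0b1110 ⊕ 0b0111 = 0b1001.
P[4]: S = E(K, 0b0111) = 0b1111; 0b1011 ⊕ 0b1111 = 0b0100.
P[5]: S = E(K, 0b1111) = 0b1011; 0b1101 ⊕ 0b1011 = 0b0110.
Blocks that differ from the original plaintext: P[1].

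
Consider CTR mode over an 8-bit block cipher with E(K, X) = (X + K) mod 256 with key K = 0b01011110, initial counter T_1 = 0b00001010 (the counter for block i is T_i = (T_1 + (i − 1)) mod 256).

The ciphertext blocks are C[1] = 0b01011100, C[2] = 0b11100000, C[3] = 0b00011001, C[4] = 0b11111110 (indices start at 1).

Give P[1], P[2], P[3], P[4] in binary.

P[1] = 0b00110100, P[2] = 0b10001001, P[3] = 0b01110011, P[4] = 0b10010101

CTR decryption: S_i = E(K, T_i) where T_i is the counter for block i; P_i = C_i ⊕ S_i.
P[1]: T = 0b00001010, S = E(K, T) = 0b01101000; 0b01011100 ⊕ 0b01101000 = 0b00110100.
P[2]: T = 0b00001011, S = E(K, T) = 0b01101001; 0b11100000 ⊕ 0b01101001 = 0b10001001.
P[3]: T = 0b00001100, S = E(K, T) = 0b01101010; 0b00011001 ⊕ 0b01101010 = 0b01110011.
P[4]: T = 0b00001101, S = E(K, T) = 0b01101011; 0b11111110 ⊕ 0b01101011 = 0b10010101.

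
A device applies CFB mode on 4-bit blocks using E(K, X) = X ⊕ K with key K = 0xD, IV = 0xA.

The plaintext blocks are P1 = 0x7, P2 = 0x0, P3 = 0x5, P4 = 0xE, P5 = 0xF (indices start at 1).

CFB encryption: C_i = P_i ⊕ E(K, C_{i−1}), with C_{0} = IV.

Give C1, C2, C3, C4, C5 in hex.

C1: E(K, 0xA) = 0x7; 0x7 ⊕ 0x7 = 0x0.
C2: E(K, 0x0) = 0xD; 0x0 ⊕ 0xD = 0xD.
C3: E(K, 0xD) = 0x0; 0x5 ⊕ 0x0 = 0x5.
C4: E(K, 0x5) = 0x8; 0xE ⊕ 0x8 = 0x6.
C5: E(K, 0x6) = 0xB; 0xF ⊕ 0xB = 0x4.

C1 = 0x0, C2 = 0xD, C3 = 0x5, C4 = 0x6, C5 = 0x4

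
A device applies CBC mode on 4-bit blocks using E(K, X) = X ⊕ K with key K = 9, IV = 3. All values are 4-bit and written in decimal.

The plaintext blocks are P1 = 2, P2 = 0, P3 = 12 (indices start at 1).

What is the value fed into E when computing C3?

CBC encryption: C_i = E(K, P_i ⊕ C_{i−1}), with C_{0} = IV.
C1: P1 ⊕ 3 = 1; E(K, 1) = 8.
C2: P2 ⊕ 8 = 8; E(K, 8) = 1.
C3: P3 ⊕ 1 = 13; E(K, 13) = 4.
So the input to E for block 3 is 13.

13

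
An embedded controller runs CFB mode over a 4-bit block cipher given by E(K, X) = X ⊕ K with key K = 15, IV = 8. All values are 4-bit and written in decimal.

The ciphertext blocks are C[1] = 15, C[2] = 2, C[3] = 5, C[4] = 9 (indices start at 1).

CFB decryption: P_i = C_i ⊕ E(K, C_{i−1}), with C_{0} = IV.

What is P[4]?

P[4]: E(K, 5) = 10; 9 ⊕ 10 = 3.

P[4] = 3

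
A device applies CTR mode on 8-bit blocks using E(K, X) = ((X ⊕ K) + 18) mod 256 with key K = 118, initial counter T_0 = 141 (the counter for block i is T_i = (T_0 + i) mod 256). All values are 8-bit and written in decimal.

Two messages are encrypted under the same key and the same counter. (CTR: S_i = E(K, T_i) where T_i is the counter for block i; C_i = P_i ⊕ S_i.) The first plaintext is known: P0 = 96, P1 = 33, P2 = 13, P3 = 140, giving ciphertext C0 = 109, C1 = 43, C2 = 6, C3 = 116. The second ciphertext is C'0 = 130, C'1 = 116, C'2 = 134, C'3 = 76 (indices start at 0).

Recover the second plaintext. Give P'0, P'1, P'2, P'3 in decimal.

P'0 = 143, P'1 = 126, P'2 = 141, P'3 = 180

In CTR with a reused counter, both messages share the same keystream S_i, so C_i ⊕ C'_i = P_i ⊕ P'_i and thus P'_i = P_i ⊕ C_i ⊕ C'_i.
P'0: 96 ⊕ 109 ⊕ 130 = 143.
P'1: 33 ⊕ 43 ⊕ 116 = 126.
P'2: 13 ⊕ 6 ⊕ 134 = 141.
P'3: 140 ⊕ 116 ⊕ 76 = 180.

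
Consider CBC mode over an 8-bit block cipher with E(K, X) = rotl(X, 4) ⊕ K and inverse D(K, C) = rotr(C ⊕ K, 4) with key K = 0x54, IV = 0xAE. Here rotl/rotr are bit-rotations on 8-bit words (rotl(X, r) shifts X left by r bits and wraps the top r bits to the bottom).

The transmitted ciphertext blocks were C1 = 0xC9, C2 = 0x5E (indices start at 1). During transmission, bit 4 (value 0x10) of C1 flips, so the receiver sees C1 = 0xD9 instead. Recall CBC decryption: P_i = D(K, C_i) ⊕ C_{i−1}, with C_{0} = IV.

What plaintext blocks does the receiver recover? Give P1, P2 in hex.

Only C1 changed, to 0xD9. In CBC, a change in C_i garbles P_i and flips the same bit in P_{i+1}. Decrypting the received ciphertext:
P1: D(K, 0xD9) = 0xD8; 0xD8 ⊕ 0xAE = 0x76.
P2: D(K, 0x5E) = 0xA0; 0xA0 ⊕ 0xD9 = 0x79.
Blocks that differ from the original plaintext: P1, P2.

P1 = 0x76, P2 = 0x79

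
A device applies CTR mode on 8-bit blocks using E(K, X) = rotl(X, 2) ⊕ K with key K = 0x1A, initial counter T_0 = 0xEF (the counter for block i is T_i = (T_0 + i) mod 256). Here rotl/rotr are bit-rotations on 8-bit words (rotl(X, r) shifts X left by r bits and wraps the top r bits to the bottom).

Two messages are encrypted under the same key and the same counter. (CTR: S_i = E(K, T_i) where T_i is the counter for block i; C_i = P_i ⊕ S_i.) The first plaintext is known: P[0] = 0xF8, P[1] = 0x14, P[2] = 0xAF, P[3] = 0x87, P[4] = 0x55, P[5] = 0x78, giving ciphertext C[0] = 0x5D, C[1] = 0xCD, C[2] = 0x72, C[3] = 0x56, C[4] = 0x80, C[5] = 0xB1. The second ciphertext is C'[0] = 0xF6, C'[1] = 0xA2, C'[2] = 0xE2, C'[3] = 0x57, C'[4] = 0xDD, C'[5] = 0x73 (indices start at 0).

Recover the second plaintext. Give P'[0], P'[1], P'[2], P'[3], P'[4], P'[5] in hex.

P'[0] = 0x53, P'[1] = 0x7B, P'[2] = 0x3F, P'[3] = 0x86, P'[4] = 0x08, P'[5] = 0xBA

In CTR with a reused counter, both messages share the same keystream S_i, so C_i ⊕ C'_i = P_i ⊕ P'_i and thus P'_i = P_i ⊕ C_i ⊕ C'_i.
P'[0]: 0xF8 ⊕ 0x5D ⊕ 0xF6 = 0x53.
P'[1]: 0x14 ⊕ 0xCD ⊕ 0xA2 = 0x7B.
P'[2]: 0xAF ⊕ 0x72 ⊕ 0xE2 = 0x3F.
P'[3]: 0x87 ⊕ 0x56 ⊕ 0x57 = 0x86.
P'[4]: 0x55 ⊕ 0x80 ⊕ 0xDD = 0x08.
P'[5]: 0x78 ⊕ 0xB1 ⊕ 0x73 = 0xBA.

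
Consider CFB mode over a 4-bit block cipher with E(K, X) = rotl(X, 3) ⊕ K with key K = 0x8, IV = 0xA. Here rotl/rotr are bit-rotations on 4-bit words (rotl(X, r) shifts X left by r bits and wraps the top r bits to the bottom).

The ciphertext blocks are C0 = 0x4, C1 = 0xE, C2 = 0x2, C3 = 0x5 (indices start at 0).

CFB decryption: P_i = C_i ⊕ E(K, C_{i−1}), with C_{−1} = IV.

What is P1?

P1: E(K, 0x4) = 0xA; 0xE ⊕ 0xA = 0x4.

P1 = 0x4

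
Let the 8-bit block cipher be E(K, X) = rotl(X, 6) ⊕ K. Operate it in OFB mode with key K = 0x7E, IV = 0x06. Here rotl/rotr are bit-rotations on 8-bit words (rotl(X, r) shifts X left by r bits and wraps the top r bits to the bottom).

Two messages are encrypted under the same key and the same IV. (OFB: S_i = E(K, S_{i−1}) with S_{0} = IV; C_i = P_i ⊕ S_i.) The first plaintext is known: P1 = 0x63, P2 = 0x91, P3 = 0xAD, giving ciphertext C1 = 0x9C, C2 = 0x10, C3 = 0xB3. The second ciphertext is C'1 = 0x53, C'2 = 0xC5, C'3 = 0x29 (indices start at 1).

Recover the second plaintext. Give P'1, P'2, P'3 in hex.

In OFB with a reused IV, both messages share the same keystream S_i, so C_i ⊕ C'_i = P_i ⊕ P'_i and thus P'_i = P_i ⊕ C_i ⊕ C'_i.
P'1: 0x63 ⊕ 0x9C ⊕ 0x53 = 0xAC.
P'2: 0x91 ⊕ 0x10 ⊕ 0xC5 = 0x44.
P'3: 0xAD ⊕ 0xB3 ⊕ 0x29 = 0x37.

P'1 = 0xAC, P'2 = 0x44, P'3 = 0x37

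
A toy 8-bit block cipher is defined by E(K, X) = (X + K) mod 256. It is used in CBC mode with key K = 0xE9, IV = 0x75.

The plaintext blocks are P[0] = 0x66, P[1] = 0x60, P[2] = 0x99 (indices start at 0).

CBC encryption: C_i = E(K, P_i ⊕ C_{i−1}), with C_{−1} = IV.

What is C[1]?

C[0]: P[0] ⊕ 0x75 = 0x13; E(K, 0x13) = 0xFC.
C[1]: P[1] ⊕ 0xFC = 0x9C; E(K, 0x9C) = 0x85.

C[1] = 0x85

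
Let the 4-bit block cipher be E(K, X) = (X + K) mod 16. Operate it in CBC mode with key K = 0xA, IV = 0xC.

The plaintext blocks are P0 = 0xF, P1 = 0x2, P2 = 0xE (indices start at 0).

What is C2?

C2 = 0x1

CBC encryption: C_i = E(K, P_i ⊕ C_{i−1}), with C_{−1} = IV.
C0: P0 ⊕ 0xC = 0x3; E(K, 0x3) = 0xD.
C1: P1 ⊕ 0xD = 0xF; E(K, 0xF) = 0x9.
C2: P2 ⊕ 0x9 = 0x7; E(K, 0x7) = 0x1.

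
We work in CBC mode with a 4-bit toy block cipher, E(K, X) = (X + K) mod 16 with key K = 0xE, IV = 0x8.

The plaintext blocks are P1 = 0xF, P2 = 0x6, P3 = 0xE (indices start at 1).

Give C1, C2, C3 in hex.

C1 = 0x5, C2 = 0x1, C3 = 0xD

CBC encryption: C_i = E(K, P_i ⊕ C_{i−1}), with C_{0} = IV.
C1: P1 ⊕ 0x8 = 0x7; E(K, 0x7) = 0x5.
C2: P2 ⊕ 0x5 = 0x3; E(K, 0x3) = 0x1.
C3: P3 ⊕ 0x1 = 0xF; E(K, 0xF) = 0xD.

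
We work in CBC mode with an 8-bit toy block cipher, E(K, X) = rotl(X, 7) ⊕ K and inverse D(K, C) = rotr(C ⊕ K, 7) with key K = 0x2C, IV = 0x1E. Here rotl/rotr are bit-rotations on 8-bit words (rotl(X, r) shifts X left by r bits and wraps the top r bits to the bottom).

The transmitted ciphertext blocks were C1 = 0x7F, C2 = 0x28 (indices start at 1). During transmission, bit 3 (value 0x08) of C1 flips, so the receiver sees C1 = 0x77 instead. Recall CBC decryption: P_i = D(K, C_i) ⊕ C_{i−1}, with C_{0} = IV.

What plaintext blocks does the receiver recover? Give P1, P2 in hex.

Only C1 changed, to 0x77. In CBC, a change in C_i garbles P_i and flips the same bit in P_{i+1}. Decrypting the received ciphertext:
P1: D(K, 0x77) = 0xB6; 0xB6 ⊕ 0x1E = 0xA8.
P2: D(K, 0x28) = 0x08; 0x08 ⊕ 0x77 = 0x7F.
Blocks that differ from the original plaintext: P1, P2.

P1 = 0xA8, P2 = 0x7F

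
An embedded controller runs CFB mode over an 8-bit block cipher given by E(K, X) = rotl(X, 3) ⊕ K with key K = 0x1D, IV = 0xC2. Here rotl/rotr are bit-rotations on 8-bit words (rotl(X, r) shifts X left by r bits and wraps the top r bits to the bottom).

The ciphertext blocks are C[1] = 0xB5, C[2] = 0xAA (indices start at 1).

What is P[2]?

CFB decryption: P_i = C_i ⊕ E(K, C_{i−1}), with C_{0} = IV.
P[2]: E(K, 0xB5) = 0xB0; 0xAA ⊕ 0xB0 = 0x1A.

P[2] = 0x1A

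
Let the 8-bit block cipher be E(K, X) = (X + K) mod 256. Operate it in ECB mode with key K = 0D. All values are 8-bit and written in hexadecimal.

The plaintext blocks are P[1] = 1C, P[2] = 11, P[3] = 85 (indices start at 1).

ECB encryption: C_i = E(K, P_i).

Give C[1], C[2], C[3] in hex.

C[1] = 29, C[2] = 1E, C[3] = 92

C[1]: E(K, 1C) = 29.
C[2]: E(K, 11) = 1E.
C[3]: E(K, 85) = 92.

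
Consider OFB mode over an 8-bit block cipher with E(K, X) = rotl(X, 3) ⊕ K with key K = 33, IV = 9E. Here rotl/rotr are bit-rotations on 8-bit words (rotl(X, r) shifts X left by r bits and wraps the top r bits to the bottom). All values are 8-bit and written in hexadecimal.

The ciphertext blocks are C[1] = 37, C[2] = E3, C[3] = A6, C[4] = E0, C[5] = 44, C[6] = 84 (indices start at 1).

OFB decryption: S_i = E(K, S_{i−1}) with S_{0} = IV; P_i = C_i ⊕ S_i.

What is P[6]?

P[1]: S = E(K, 9E) = C7; 37 ⊕ C7 = F0.
P[2]: S = E(K, C7) = 0D; E3 ⊕ 0D = EE.
P[3]: S = E(K, 0D) = 5B; A6 ⊕ 5B = FD.
P[4]: S = E(K, 5B) = E9; E0 ⊕ E9 = 09.
P[5]: S = E(K, E9) = 7C; 44 ⊕ 7C = 38.
P[6]: S = E(K, 7C) = D0; 84 ⊕ D0 = 54.

P[6] = 54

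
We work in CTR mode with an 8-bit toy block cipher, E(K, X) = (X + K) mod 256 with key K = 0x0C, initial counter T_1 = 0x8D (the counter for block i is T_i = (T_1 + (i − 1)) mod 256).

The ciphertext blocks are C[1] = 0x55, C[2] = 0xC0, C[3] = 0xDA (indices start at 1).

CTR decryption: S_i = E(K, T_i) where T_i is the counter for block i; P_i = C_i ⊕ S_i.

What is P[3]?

P[3] = 0x41

P[3]: T = 0x8F, S = E(K, T) = 0x9B; 0xDA ⊕ 0x9B = 0x41.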